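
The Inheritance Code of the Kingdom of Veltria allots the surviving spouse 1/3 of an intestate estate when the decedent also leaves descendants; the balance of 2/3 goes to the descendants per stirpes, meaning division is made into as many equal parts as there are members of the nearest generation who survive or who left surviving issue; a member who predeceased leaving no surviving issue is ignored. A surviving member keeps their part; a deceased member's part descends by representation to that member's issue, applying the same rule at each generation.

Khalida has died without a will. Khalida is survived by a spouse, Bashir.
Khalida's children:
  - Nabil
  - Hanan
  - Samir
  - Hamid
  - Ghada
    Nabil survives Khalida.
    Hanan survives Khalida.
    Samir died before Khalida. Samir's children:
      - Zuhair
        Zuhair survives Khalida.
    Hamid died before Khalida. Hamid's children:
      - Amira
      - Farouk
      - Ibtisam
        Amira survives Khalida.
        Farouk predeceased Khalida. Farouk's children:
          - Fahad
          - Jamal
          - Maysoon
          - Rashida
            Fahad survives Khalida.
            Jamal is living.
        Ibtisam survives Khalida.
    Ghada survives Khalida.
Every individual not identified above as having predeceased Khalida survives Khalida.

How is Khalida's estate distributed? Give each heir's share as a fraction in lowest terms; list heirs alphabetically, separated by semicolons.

Amira 2/45; Bashir 1/3; Fahad 1/90; Ghada 2/15; Hanan 2/15; Ibtisam 2/45; Jamal 1/90; Maysoon 1/90; Nabil 2/15; Rashida 1/90; Zuhair 2/15

Bashir, as surviving spouse, takes 1/3.
The remaining 2/3 passes to Khalida's descendants per stirpes.
The 2/3 is divided into 5 equal shares of 2/15 among Nabil, Hanan, Samir, Hamid, Ghada.
Nabil is living and takes 2/15.
Hanan is living and takes 2/15.
Samir predeceased; the 2/15 allotted to Samir's branch passes to Samir's issue by representation.
Zuhair is the sole taker at this level and receives the full 2/15.
Hamid predeceased; the 2/15 allotted to Hamid's branch passes to Hamid's issue by representation.
The 2/15 is divided into 3 equal shares of 2/45 among Amira, Farouk, Ibtisam.
Amira is living and takes 2/45.
Farouk predeceased; the 2/45 allotted to Farouk's branch passes to Farouk's issue by representation.
The 2/45 is divided into 4 equal shares of 1/90 among Fahad, Jamal, Maysoon, Rashida.
Fahad is living and takes 1/90.
Jamal is living and takes 1/90.
Maysoon is living and takes 1/90.
Rashida is living and takes 1/90.
Ibtisam is living and takes 2/45.
Ghada is living and takes 2/15.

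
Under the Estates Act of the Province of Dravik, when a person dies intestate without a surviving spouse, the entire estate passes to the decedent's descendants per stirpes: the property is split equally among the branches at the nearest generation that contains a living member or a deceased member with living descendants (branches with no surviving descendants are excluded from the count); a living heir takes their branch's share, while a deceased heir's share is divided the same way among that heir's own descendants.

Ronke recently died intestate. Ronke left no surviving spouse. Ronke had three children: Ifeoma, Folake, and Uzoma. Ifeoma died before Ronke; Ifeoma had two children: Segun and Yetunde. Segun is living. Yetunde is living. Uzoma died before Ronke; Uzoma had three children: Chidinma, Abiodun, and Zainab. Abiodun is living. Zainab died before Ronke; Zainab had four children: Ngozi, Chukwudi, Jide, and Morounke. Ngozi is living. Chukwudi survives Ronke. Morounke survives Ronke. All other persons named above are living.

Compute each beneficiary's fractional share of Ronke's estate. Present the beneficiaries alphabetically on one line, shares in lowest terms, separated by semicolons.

There is no surviving spouse, so the entire estate passes to Ronke's descendants per stirpes.
The estate is divided into 3 equal shares of 1/3 among Ifeoma, Folake, Uzoma.
Ifeoma predeceased; the 1/3 allotted to Ifeoma's branch passes to Ifeoma's issue by representation.
The 1/3 is divided into 2 equal shares of 1/6 among Segun, Yetunde.
Segun is living and takes 1/6.
Yetunde is living and takes 1/6.
Folake is living and takes 1/3.
Uzoma predeceased; the 1/3 allotted to Uzoma's branch passes to Uzoma's issue by representation.
The 1/3 is divided into 3 equal shares of 1/9 among Chidinma, Abiodun, Zainab.
Chidinma is living and takes 1/9.
Abiodun is living and takes 1/9.
Zainab predeceased; the 1/9 allotted to Zainab's branch passes to Zainab's issue by representation.
The 1/9 is divided into 4 equal shares of 1/36 among Ngozi, Chukwudi, Jide, Morounke.
Ngozi is living and takes 1/36.
Chukwudi is living and takes 1/36.
Jide is living and takes 1/36.
Morounke is living and takes 1/36.

Abiodun 1/9; Chidinma 1/9; Chukwudi 1/36; Folake 1/3; Jide 1/36; Morounke 1/36; Ngozi 1/36; Segun 1/6; Yetunde 1/6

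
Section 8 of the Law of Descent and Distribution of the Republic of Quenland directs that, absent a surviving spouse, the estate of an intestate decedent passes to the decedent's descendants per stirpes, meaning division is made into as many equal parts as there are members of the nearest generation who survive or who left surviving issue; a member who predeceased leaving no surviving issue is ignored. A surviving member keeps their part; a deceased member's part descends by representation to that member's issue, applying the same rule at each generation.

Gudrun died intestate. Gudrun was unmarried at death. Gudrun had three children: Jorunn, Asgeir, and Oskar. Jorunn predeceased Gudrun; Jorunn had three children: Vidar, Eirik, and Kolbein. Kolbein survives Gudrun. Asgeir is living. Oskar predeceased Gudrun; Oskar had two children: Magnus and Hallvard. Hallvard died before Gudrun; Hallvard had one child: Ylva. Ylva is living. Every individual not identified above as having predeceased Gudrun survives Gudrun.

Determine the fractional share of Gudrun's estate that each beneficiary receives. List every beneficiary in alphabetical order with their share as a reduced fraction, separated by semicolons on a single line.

Asgeir 1/3; Eirik 1/9; Kolbein 1/9; Magnus 1/6; Vidar 1/9; Ylva 1/6

There is no surviving spouse, so the entire estate passes to Gudrun's descendants per stirpes.
The estate is divided into 3 equal shares of 1/3 among Jorunn, Asgeir, Oskar.
Jorunn predeceased; the 1/3 allotted to Jorunn's branch passes to Jorunn's issue by representation.
The 1/3 is divided into 3 equal shares of 1/9 among Vidar, Eirik, Kolbein.
Vidar is living and takes 1/9.
Eirik is living and takes 1/9.
Kolbein is living and takes 1/9.
Asgeir is living and takes 1/3.
Oskar predeceased; the 1/3 allotted to Oskar's branch passes to Oskar's issue by representation.
The 1/3 is divided into 2 equal shares of 1/6 among Magnus, Hallvard.
Magnus is living and takes 1/6.
Hallvard predeceased; the 1/6 allotted to Hallvard's branch passes to Hallvard's issue by representation.
Ylva is the sole taker at this level and receives the full 1/6.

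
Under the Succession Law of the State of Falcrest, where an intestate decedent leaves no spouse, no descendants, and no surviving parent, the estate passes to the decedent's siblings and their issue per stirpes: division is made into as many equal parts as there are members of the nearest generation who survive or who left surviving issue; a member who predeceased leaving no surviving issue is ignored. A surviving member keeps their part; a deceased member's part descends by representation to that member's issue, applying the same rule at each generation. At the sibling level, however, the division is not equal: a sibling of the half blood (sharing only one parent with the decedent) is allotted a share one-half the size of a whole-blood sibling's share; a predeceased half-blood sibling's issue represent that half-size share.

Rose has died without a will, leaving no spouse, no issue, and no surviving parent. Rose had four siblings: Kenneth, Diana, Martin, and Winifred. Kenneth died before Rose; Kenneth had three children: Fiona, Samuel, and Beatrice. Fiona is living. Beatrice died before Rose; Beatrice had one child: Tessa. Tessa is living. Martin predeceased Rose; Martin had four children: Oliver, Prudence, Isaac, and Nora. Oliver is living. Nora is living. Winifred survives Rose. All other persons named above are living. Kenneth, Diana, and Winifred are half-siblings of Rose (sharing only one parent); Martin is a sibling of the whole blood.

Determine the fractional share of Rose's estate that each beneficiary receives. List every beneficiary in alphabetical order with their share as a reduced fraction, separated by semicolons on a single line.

No spouse, descendants, or parent survives, so the estate passes to Rose's siblings per stirpes.
Half-blood siblings count for one-half the weight of whole-blood siblings at the initial division.
Dividing 1 in proportion to weights (total weight 5/2): Kenneth (weight 1/2) → 1/5; Diana (weight 1/2) → 1/5; Martin (weight 1) → 2/5; Winifred (weight 1/2) → 1/5.
Kenneth predeceased; the 1/5 allotted to Kenneth's branch passes to Kenneth's issue by representation.
The 1/5 is divided into 3 equal shares of 1/15 among Fiona, Samuel, Beatrice.
Fiona is living and takes 1/15.
Samuel is living and takes 1/15.
Beatrice predeceased; the 1/15 allotted to Beatrice's branch passes to Beatrice's issue by representation.
Tessa is the sole taker at this level and receives the full 1/15.
Diana is living and takes 1/5.
Martin predeceased; the 2/5 allotted to Martin's branch passes to Martin's issue by representation.
The 2/5 is divided into 4 equal shares of 1/10 among Oliver, Prudence, Isaac, Nora.
Oliver is living and takes 1/10.
Prudence is living and takes 1/10.
Isaac is living and takes 1/10.
Nora is living and takes 1/10.
Winifred is living and takes 1/5.

Diana 1/5; Fiona 1/15; Isaac 1/10; Nora 1/10; Oliver 1/10; Prudence 1/10; Samuel 1/15; Tessa 1/15; Winifred 1/5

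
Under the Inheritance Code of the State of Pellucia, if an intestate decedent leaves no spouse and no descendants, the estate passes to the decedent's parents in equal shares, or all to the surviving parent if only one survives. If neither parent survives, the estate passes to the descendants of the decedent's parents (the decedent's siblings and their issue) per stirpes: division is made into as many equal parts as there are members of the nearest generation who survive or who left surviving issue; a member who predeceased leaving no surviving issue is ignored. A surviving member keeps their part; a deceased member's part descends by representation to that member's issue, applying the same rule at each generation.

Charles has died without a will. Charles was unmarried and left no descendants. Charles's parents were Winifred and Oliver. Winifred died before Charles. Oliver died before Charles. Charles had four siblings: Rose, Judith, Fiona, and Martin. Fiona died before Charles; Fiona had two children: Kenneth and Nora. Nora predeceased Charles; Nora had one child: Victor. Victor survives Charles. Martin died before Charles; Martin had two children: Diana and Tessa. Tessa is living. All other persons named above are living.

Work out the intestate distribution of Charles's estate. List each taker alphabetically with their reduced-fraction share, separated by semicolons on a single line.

Diana 1/8; Judith 1/4; Kenneth 1/8; Rose 1/4; Tessa 1/8; Victor 1/8

Neither parent survives and there are no descendants, so the estate passes to Charles's siblings and their issue per stirpes.
The estate is divided into 4 equal shares of 1/4 among Rose, Judith, Fiona, Martin.
Rose is living and takes 1/4.
Judith is living and takes 1/4.
Fiona predeceased; the 1/4 allotted to Fiona's branch passes to Fiona's issue by representation.
The 1/4 is divided into 2 equal shares of 1/8 among Kenneth, Nora.
Kenneth is living and takes 1/8.
Nora predeceased; the 1/8 allotted to Nora's branch passes to Nora's issue by representation.
Victor is the sole taker at this level and receives the full 1/8.
Martin predeceased; the 1/4 allotted to Martin's branch passes to Martin's issue by representation.
The 1/4 is divided into 2 equal shares of 1/8 among Diana, Tessa.
Diana is living and takes 1/8.
Tessa is living and takes 1/8.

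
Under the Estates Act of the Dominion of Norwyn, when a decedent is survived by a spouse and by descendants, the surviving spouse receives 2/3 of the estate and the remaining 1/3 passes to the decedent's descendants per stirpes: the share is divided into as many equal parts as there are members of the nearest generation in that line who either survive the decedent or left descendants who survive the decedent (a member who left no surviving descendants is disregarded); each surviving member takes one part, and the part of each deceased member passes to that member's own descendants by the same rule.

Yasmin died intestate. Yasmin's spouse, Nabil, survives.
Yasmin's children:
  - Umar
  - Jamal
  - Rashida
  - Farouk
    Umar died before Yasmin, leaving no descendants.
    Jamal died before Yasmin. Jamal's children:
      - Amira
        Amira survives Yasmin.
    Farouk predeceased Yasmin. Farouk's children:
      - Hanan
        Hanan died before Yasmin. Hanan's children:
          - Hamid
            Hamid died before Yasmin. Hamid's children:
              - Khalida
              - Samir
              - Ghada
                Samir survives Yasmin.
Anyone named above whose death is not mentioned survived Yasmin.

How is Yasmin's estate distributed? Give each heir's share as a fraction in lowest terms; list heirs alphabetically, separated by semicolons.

Nabil, as surviving spouse, takes 2/3.
The remaining 1/3 passes to Yasmin's descendants per stirpes.
Umar left no surviving issue, so that branch lapses and is disregarded.
The 1/3 is divided into 3 equal shares of 1/9 among Jamal, Rashida, Farouk.
Jamal predeceased; the 1/9 allotted to Jamal's branch passes to Jamal's issue by representation.
Amira is the sole taker at this level and receives the full 1/9.
Rashida is living and takes 1/9.
Farouk predeceased; the 1/9 allotted to Farouk's branch passes to Farouk's issue by representation.
Hanan's line is the sole branch at this level, so the full 1/9 passes to Hanan's issue by representation.
Hamid's line is the sole branch at this level, so the full 1/9 passes to Hamid's issue by representation.
The 1/9 is divided into 3 equal shares of 1/27 among Khalida, Samir, Ghada.
Khalida is living and takes 1/27.
Samir is living and takes 1/27.
Ghada is living and takes 1/27.

Amira 1/9; Ghada 1/27; Khalida 1/27; Nabil 2/3; Rashida 1/9; Samir 1/27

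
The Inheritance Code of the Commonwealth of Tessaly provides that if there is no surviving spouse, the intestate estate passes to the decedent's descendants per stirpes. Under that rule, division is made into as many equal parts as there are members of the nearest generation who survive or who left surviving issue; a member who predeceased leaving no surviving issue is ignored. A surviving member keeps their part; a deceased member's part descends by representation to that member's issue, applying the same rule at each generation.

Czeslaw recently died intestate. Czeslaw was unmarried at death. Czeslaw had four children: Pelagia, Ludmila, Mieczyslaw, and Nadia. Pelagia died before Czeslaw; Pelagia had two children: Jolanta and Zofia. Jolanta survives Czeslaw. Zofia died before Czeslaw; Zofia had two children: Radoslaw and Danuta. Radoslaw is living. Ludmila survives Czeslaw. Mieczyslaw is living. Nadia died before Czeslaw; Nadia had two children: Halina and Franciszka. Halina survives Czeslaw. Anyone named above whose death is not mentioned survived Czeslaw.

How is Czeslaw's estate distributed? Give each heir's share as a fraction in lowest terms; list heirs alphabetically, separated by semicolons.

Danuta 1/16; Franciszka 1/8; Halina 1/8; Jolanta 1/8; Ludmila 1/4; Mieczyslaw 1/4; Radoslaw 1/16

There is no surviving spouse, so the entire estate passes to Czeslaw's descendants per stirpes.
The estate is divided into 4 equal shares of 1/4 among Pelagia, Ludmila, Mieczyslaw, Nadia.
Pelagia predeceased; the 1/4 allotted to Pelagia's branch passes to Pelagia's issue by representation.
The 1/4 is divided into 2 equal shares of 1/8 among Jolanta, Zofia.
Jolanta is living and takes 1/8.
Zofia predeceased; the 1/8 allotted to Zofia's branch passes to Zofia's issue by representation.
The 1/8 is divided into 2 equal shares of 1/16 among Radoslaw, Danuta.
Radoslaw is living and takes 1/16.
Danuta is living and takes 1/16.
Ludmila is living and takes 1/4.
Mieczyslaw is living and takes 1/4.
Nadia predeceased; the 1/4 allotted to Nadia's branch passes to Nadia's issue by representation.
The 1/4 is divided into 2 equal shares of 1/8 among Halina, Franciszka.
Halina is living and takes 1/8.
Franciszka is living and takes 1/8.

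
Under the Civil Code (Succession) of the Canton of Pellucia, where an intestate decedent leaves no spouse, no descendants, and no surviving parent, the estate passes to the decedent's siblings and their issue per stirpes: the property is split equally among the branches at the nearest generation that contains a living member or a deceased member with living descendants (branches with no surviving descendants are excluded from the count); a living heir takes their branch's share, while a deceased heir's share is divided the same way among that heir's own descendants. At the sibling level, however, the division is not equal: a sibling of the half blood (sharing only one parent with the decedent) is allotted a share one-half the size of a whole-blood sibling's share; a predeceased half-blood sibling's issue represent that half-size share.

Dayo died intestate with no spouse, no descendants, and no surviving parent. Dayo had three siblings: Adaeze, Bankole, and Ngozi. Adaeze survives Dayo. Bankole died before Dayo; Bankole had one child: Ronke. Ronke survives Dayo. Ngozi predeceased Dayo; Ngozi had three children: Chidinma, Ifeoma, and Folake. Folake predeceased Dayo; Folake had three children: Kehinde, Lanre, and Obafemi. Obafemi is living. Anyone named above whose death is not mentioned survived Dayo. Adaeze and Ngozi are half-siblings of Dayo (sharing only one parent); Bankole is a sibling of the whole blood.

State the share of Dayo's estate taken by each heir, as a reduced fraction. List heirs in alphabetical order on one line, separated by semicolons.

Adaeze 1/4; Chidinma 1/12; Ifeoma 1/12; Kehinde 1/36; Lanre 1/36; Obafemi 1/36; Ronke 1/2

No spouse, descendants, or parent survives, so the estate passes to Dayo's siblings per stirpes.
Half-blood siblings count for one-half the weight of whole-blood siblings at the initial division.
Dividing 1 in proportion to weights (total weight 2): Adaeze (weight 1/2) → 1/4; Bankole (weight 1) → 1/2; Ngozi (weight 1/2) → 1/4.
Adaeze is living and takes 1/4.
Bankole predeceased; the 1/2 allotted to Bankole's branch passes to Bankole's issue by representation.
Ronke is the sole taker at this level and receives the full 1/2.
Ngozi predeceased; the 1/4 allotted to Ngozi's branch passes to Ngozi's issue by representation.
The 1/4 is divided into 3 equal shares of 1/12 among Chidinma, Ifeoma, Folake.
Chidinma is living and takes 1/12.
Ifeoma is living and takes 1/12.
Folake predeceased; the 1/12 allotted to Folake's branch passes to Folake's issue by representation.
The 1/12 is divided into 3 equal shares of 1/36 among Kehinde, Lanre, Obafemi.
Kehinde is living and takes 1/36.
Lanre is living and takes 1/36.
Obafemi is living and takes 1/36.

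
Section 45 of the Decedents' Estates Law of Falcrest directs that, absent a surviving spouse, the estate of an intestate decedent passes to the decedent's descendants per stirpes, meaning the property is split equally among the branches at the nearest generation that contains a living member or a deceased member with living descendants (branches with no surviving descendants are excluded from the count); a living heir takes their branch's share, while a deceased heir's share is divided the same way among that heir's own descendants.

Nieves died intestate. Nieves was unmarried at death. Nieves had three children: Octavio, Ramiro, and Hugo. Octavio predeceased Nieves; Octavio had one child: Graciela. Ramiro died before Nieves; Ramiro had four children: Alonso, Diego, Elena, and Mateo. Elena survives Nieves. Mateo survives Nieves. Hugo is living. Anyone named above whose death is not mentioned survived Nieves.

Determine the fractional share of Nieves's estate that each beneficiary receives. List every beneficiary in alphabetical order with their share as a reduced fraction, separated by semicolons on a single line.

There is no surviving spouse, so the entire estate passes to Nieves's descendants per stirpes.
The estate is divided into 3 equal shares of 1/3 among Octavio, Ramiro, Hugo.
Octavio predeceased; the 1/3 allotted to Octavio's branch passes to Octavio's issue by representation.
Graciela is the sole taker at this level and receives the full 1/3.
Ramiro predeceased; the 1/3 allotted to Ramiro's branch passes to Ramiro's issue by representation.
The 1/3 is divided into 4 equal shares of 1/12 among Alonso, Diego, Elena, Mateo.
Alonso is living and takes 1/12.
Diego is living and takes 1/12.
Elena is living and takes 1/12.
Mateo is living and takes 1/12.
Hugo is living and takes 1/3.

Alonso 1/12; Diego 1/12; Elena 1/12; Graciela 1/3; Hugo 1/3; Mateo 1/12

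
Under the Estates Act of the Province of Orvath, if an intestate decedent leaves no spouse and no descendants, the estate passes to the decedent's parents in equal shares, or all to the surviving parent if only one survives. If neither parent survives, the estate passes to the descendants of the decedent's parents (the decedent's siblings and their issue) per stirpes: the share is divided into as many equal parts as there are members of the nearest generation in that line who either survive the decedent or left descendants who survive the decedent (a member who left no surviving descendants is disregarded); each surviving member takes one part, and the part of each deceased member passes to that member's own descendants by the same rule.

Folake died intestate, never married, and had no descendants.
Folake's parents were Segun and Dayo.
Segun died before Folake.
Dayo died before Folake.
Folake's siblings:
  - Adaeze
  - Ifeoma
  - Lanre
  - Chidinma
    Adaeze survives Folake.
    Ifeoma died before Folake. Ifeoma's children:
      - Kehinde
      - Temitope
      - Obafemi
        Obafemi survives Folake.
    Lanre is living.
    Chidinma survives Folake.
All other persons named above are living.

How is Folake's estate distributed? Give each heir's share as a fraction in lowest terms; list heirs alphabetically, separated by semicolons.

Neither parent survives and there are no descendants, so the estate passes to Folake's siblings and their issue per stirpes.
The estate is divided into 4 equal shares of 1/4 among Adaeze, Ifeoma, Lanre, Chidinma.
Adaeze is living and takes 1/4.
Ifeoma predeceased; the 1/4 allotted to Ifeoma's branch passes to Ifeoma's issue by representation.
The 1/4 is divided into 3 equal shares of 1/12 among Kehinde, Temitope, Obafemi.
Kehinde is living and takes 1/12.
Temitope is living and takes 1/12.
Obafemi is living and takes 1/12.
Lanre is living and takes 1/4.
Chidinma is living and takes 1/4.

Adaeze 1/4; Chidinma 1/4; Kehinde 1/12; Lanre 1/4; Obafemi 1/12; Temitope 1/12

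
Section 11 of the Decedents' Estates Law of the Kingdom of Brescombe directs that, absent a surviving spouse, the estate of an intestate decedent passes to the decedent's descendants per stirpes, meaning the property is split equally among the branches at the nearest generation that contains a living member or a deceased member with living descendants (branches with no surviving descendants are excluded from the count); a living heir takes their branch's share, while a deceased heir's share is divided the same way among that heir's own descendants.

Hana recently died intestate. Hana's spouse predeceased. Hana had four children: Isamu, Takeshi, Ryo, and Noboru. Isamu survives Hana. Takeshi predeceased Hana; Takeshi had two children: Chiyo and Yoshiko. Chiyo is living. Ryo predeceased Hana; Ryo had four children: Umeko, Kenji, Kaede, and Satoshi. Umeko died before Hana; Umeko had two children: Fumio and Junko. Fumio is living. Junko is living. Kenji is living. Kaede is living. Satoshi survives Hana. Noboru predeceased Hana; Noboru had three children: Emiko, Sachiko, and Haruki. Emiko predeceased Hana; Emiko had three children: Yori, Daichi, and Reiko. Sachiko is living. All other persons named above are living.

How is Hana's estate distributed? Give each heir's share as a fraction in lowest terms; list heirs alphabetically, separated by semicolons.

There is no surviving spouse, so the entire estate passes to Hana's descendants per stirpes.
The estate is divided into 4 equal shares of 1/4 among Isamu, Takeshi, Ryo, Noboru.
Isamu is living and takes 1/4.
Takeshi predeceased; the 1/4 allotted to Takeshi's branch passes to Takeshi's issue by representation.
The 1/4 is divided into 2 equal shares of 1/8 among Chiyo, Yoshiko.
Chiyo is living and takes 1/8.
Yoshiko is living and takes 1/8.
Ryo predeceased; the 1/4 allotted to Ryo's branch passes to Ryo's issue by representation.
The 1/4 is divided into 4 equal shares of 1/16 among Umeko, Kenji, Kaede, Satoshi.
Umeko predeceased; the 1/16 allotted to Umeko's branch passes to Umeko's issue by representation.
The 1/16 is divided into 2 equal shares of 1/32 among Fumio, Junko.
Fumio is living and takes 1/32.
Junko is living and takes 1/32.
Kenji is living and takes 1/16.
Kaede is living and takes 1/16.
Satoshi is living and takes 1/16.
Noboru predeceased; the 1/4 allotted to Noboru's branch passes to Noboru's issue by representation.
The 1/4 is divided into 3 equal shares of 1/12 among Emiko, Sachiko, Haruki.
Emiko predeceased; the 1/12 allotted to Emiko's branch passes to Emiko's issue by representation.
The 1/12 is divided into 3 equal shares of 1/36 among Yori, Daichi, Reiko.
Yori is living and takes 1/36.
Daichi is living and takes 1/36.
Reiko is living and takes 1/36.
Sachiko is living and takes 1/12.
Haruki is living and takes 1/12.

Chiyo 1/8; Daichi 1/36; Fumio 1/32; Haruki 1/12; Isamu 1/4; Junko 1/32; Kaede 1/16; Kenji 1/16; Reiko 1/36; Sachiko 1/12; Satoshi 1/16; Yori 1/36; Yoshiko 1/8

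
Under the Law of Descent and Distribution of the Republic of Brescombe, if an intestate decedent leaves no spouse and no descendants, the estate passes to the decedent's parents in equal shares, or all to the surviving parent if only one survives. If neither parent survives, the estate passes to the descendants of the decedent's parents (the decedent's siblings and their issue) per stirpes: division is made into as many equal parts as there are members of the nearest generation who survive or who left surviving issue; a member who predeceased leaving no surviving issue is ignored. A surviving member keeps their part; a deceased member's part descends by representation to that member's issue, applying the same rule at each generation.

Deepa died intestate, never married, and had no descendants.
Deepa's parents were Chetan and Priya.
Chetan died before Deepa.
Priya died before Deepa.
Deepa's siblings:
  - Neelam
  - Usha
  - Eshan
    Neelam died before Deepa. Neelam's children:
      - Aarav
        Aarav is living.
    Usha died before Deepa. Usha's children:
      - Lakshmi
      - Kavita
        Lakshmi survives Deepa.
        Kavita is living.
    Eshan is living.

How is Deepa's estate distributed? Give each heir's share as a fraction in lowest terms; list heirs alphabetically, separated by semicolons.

Neither parent survives and there are no descendants, so the estate passes to Deepa's siblings and their issue per stirpes.
The estate is divided into 3 equal shares of 1/3 among Neelam, Usha, Eshan.
Neelam predeceased; the 1/3 allotted to Neelam's branch passes to Neelam's issue by representation.
Aarav is the sole taker at this level and receives the full 1/3.
Usha predeceased; the 1/3 allotted to Usha's branch passes to Usha's issue by representation.
The 1/3 is divided into 2 equal shares of 1/6 among Lakshmi, Kavita.
Lakshmi is living and takes 1/6.
Kavita is living and takes 1/6.
Eshan is living and takes 1/3.

Aarav 1/3; Eshan 1/3; Kavita 1/6; Lakshmi 1/6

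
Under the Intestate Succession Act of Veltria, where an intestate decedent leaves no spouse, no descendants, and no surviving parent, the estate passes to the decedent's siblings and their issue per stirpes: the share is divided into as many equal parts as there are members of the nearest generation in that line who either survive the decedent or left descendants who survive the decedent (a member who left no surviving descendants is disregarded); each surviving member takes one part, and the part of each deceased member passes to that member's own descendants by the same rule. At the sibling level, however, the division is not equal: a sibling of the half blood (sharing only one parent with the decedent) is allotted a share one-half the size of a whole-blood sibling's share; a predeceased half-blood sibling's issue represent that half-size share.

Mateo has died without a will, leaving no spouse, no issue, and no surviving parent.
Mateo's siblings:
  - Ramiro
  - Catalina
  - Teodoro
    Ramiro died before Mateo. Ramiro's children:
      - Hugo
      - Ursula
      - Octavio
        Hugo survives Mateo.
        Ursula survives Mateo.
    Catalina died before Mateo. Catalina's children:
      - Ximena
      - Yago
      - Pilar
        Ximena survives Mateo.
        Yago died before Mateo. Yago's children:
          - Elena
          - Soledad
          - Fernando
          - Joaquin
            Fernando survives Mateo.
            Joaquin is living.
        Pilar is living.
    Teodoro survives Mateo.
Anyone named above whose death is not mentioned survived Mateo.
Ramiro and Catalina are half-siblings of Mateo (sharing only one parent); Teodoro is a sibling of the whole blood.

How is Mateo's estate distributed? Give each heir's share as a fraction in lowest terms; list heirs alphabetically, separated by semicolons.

No spouse, descendants, or parent survives, so the estate passes to Mateo's siblings per stirpes.
Half-blood siblings count for one-half the weight of whole-blood siblings at the initial division.
Dividing 1 in proportion to weights (total weight 2): Ramiro (weight 1/2) → 1/4; Catalina (weight 1/2) → 1/4; Teodoro (weight 1) → 1/2.
Ramiro predeceased; the 1/4 allotted to Ramiro's branch passes to Ramiro's issue by representation.
The 1/4 is divided into 3 equal shares of 1/12 among Hugo, Ursula, Octavio.
Hugo is living and takes 1/12.
Ursula is living and takes 1/12.
Octavio is living and takes 1/12.
Catalina predeceased; the 1/4 allotted to Catalina's branch passes to Catalina's issue by representation.
The 1/4 is divided into 3 equal shares of 1/12 among Ximena, Yago, Pilar.
Ximena is living and takes 1/12.
Yago predeceased; the 1/12 allotted to Yago's branch passes to Yago's issue by representation.
The 1/12 is divided into 4 equal shares of 1/48 among Elena, Soledad, Fernando, Joaquin.
Elena is living and takes 1/48.
Soledad is living and takes 1/48.
Fernando is living and takes 1/48.
Joaquin is living and takes 1/48.
Pilar is living and takes 1/12.
Teodoro is living and takes 1/2.

Elena 1/48; Fernando 1/48; Hugo 1/12; Joaquin 1/48; Octavio 1/12; Pilar 1/12; Soledad 1/48; Teodoro 1/2; Ursula 1/12; Ximena 1/12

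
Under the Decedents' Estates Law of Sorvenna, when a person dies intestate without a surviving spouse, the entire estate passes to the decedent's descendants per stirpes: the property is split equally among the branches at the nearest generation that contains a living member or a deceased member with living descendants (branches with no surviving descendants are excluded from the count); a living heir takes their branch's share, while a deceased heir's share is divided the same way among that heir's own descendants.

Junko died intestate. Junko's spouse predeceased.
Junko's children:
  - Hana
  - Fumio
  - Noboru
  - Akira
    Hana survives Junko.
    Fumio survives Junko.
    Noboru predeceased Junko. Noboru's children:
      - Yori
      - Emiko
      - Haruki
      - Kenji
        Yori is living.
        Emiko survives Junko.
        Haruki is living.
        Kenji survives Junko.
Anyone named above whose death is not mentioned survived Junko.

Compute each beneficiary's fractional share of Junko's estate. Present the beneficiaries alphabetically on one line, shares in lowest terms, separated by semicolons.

Akira 1/4; Emiko 1/16; Fumio 1/4; Hana 1/4; Haruki 1/16; Kenji 1/16; Yori 1/16

There is no surviving spouse, so the entire estate passes to Junko's descendants per stirpes.
The estate is divided into 4 equal shares of 1/4 among Hana, Fumio, Noboru, Akira.
Hana is living and takes 1/4.
Fumio is living and takes 1/4.
Noboru predeceased; the 1/4 allotted to Noboru's branch passes to Noboru's issue by representation.
The 1/4 is divided into 4 equal shares of 1/16 among Yori, Emiko, Haruki, Kenji.
Yori is living and takes 1/16.
Emiko is living and takes 1/16.
Haruki is living and takes 1/16.
Kenji is living and takes 1/16.
Akira is living and takes 1/4.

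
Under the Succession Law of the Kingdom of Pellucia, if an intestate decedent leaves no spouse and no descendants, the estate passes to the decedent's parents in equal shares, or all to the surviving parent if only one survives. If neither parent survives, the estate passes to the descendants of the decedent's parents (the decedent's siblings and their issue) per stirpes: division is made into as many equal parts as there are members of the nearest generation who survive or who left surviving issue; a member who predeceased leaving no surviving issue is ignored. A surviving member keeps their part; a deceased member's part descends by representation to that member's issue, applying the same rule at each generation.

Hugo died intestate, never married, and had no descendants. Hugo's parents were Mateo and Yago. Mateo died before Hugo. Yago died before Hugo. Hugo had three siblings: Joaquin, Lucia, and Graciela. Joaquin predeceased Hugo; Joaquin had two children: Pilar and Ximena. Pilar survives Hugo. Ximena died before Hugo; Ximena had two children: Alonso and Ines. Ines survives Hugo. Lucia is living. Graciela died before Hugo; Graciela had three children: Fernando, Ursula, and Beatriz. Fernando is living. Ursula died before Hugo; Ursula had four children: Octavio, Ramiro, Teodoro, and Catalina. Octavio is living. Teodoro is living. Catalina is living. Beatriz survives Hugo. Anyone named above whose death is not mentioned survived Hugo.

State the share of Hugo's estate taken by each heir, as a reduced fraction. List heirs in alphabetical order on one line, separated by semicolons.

Neither parent survives and there are no descendants, so the estate passes to Hugo's siblings and their issue per stirpes.
The estate is divided into 3 equal shares of 1/3 among Joaquin, Lucia, Graciela.
Joaquin predeceased; the 1/3 allotted to Joaquin's branch passes to Joaquin's issue by representation.
The 1/3 is divided into 2 equal shares of 1/6 among Pilar, Ximena.
Pilar is living and takes 1/6.
Ximena predeceased; the 1/6 allotted to Ximena's branch passes to Ximena's issue by representation.
The 1/6 is divided into 2 equal shares of 1/12 among Alonso, Ines.
Alonso is living and takes 1/12.
Ines is living and takes 1/12.
Lucia is living and takes 1/3.
Graciela predeceased; the 1/3 allotted to Graciela's branch passes to Graciela's issue by representation.
The 1/3 is divided into 3 equal shares of 1/9 among Fernando, Ursula, Beatriz.
Fernando is living and takes 1/9.
Ursula predeceased; the 1/9 allotted to Ursula's branch passes to Ursula's issue by representation.
The 1/9 is divided into 4 equal shares of 1/36 among Octavio, Ramiro, Teodoro, Catalina.
Octavio is living and takes 1/36.
Ramiro is living and takes 1/36.
Teodoro is living and takes 1/36.
Catalina is living and takes 1/36.
Beatriz is living and takes 1/9.

Alonso 1/12; Beatriz 1/9; Catalina 1/36; Fernando 1/9; Ines 1/12; Lucia 1/3; Octavio 1/36; Pilar 1/6; Ramiro 1/36; Teodoro 1/36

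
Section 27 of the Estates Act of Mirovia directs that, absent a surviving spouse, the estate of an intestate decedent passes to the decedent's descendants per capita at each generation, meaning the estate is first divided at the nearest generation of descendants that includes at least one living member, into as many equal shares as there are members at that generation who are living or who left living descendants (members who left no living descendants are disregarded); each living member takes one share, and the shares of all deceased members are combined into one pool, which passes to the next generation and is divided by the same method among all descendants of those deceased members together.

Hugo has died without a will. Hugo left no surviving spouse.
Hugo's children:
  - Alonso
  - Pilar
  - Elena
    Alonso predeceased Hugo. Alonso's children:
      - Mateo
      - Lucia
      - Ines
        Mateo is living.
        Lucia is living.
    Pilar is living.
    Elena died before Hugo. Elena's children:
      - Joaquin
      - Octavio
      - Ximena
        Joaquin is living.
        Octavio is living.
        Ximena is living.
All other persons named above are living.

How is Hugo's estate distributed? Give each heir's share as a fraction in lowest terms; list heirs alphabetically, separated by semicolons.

Ines 1/9; Joaquin 1/9; Lucia 1/9; Mateo 1/9; Octavio 1/9; Pilar 1/3; Ximena 1/9

There is no surviving spouse, so the entire estate passes to Hugo's descendants per capita at each generation.
At generation 1 (Alonso, Pilar, Elena) there are 3 shares of (1)/3 = 1/3 each.
Living: Pilar — each takes 1/3.
Deceased: Alonso and Elena. Their combined 2/3 is pooled and carried to generation 2.
At generation 2 (Mateo, Lucia, Ines, Joaquin, Octavio, Ximena) there are 6 shares of (2/3)/6 = 1/9 each.
Living: Mateo, Lucia, Ines, Joaquin, Octavio, and Ximena — each takes 1/9.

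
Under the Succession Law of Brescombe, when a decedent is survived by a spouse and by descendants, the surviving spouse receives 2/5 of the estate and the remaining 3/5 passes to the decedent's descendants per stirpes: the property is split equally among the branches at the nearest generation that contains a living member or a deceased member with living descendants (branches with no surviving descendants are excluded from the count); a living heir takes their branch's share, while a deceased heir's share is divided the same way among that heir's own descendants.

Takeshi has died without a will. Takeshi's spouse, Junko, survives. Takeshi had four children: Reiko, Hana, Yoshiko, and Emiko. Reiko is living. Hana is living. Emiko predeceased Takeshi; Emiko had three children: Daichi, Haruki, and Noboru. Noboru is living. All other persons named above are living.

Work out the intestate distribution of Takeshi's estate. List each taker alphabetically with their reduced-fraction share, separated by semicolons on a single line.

Daichi 1/20; Hana 3/20; Haruki 1/20; Junko 2/5; Noboru 1/20; Reiko 3/20; Yoshiko 3/20

Junko, as surviving spouse, takes 2/5.
The remaining 3/5 passes to Takeshi's descendants per stirpes.
The 3/5 is divided into 4 equal shares of 3/20 among Reiko, Hana, Yoshiko, Emiko.
Reiko is living and takes 3/20.
Hana is living and takes 3/20.
Yoshiko is living and takes 3/20.
Emiko predeceased; the 3/20 allotted to Emiko's branch passes to Emiko's issue by representation.
The 3/20 is divided into 3 equal shares of 1/20 among Daichi, Haruki, Noboru.
Daichi is living and takes 1/20.
Haruki is living and takes 1/20.
Noboru is living and takes 1/20.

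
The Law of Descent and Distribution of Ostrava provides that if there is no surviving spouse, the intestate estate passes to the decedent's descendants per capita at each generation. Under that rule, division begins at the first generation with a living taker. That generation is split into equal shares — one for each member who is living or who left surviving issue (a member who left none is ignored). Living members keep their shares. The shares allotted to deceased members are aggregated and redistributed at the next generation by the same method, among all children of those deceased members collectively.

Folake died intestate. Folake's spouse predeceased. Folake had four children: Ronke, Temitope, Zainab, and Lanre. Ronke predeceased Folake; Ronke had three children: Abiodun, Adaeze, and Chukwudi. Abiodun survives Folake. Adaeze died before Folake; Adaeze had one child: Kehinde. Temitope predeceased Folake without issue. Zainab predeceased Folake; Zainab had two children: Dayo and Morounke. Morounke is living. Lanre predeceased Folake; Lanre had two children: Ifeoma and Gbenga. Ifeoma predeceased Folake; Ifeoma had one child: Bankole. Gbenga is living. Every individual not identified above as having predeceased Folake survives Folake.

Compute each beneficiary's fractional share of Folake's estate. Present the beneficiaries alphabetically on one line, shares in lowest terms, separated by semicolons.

There is no surviving spouse, so the entire estate passes to Folake's descendants per capita at each generation.
No one at generation 1 (Ronke, Zainab, Lanre) is living; moving to the next generation.
At generation 2 (Abiodun, Adaeze, Chukwudi, Dayo, Morounke, Ifeoma, Gbenga) there are 7 shares of (1)/7 = 1/7 each.
Living: Abiodun, Chukwudi, Dayo, Morounke, and Gbenga — each takes 1/7.
Deceased: Adaeze and Ifeoma. Their combined 2/7 is pooled and carried to generation 3.
At generation 3 (Kehinde, Bankole) there are 2 shares of (2/7)/2 = 1/7 each.
Living: Kehinde and Bankole — each takes 1/7.

Abiodun 1/7; Bankole 1/7; Chukwudi 1/7; Dayo 1/7; Gbenga 1/7; Kehinde 1/7; Morounke 1/7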